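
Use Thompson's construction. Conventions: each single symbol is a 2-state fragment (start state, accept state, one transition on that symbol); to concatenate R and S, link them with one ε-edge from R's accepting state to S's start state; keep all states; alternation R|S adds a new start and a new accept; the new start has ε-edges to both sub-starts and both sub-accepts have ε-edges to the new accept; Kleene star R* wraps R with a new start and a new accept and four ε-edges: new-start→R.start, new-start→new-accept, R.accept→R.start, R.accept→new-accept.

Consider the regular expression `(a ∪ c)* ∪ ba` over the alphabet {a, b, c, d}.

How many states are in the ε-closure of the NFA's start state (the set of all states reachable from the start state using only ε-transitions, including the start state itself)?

Work bottom-up. For each fragment F, track |ε-closure(F.start)| and whether F's accept lies in that closure (i.e. whether F accepts ε). A single-symbol fragment has closure size 1 and does not accept ε.
  a ∪ c → C = 1 + 1 + 1 = 3 (the new accept is not ε-reachable since no branch accepts ε)
  (a ∪ c)* → the star's fresh start ε-reaches both the body's start and the fresh accept: C = 2 + 3 = 5
  ba → same as the first factor's closure: C = 1
  (a ∪ c)* ∪ ba → C = 1 (new start) + (5 + 1) + 1 (new accept, since some branch ε-reaches its own accept) = 8

8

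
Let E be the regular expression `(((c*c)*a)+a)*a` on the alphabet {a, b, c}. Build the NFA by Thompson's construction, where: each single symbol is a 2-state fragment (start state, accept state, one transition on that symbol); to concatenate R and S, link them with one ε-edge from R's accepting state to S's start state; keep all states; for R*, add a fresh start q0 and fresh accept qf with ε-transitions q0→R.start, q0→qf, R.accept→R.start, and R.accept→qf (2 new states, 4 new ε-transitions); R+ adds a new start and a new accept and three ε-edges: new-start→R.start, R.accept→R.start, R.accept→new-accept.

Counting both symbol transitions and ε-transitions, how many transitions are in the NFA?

Building bottom-up:
Each of the 5 symbol leaves contributes 1 transition (1 symbol, 0 ε).
  c* = 5 transitions (1 symbol, 4 ε)
  c*c = 7 transitions (2 symbol, 5 ε)
  (c*c)* = 11 transitions (2 symbol, 9 ε)
  (c*c)*a = 13 transitions (3 symbol, 10 ε)
  ((c*c)*a)+ = 16 transitions (3 symbol, 13 ε)
  ((c*c)*a)+a = 18 transitions (4 symbol, 14 ε)
  (((c*c)*a)+a)* = 22 transitions (4 symbol, 18 ε)
  (((c*c)*a)+a)*a = 24 transitions (5 symbol, 19 ε)

24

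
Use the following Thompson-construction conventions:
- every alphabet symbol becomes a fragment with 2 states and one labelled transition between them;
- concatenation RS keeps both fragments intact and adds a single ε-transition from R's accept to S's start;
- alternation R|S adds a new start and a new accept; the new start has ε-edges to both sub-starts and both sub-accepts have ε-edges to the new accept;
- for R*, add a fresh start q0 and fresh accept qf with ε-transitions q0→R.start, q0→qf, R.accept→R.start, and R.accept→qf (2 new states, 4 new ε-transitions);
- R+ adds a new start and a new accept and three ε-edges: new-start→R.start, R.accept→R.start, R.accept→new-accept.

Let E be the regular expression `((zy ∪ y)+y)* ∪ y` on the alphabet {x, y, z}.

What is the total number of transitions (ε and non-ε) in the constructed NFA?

Bottom-up over the parse tree:
Each of the 5 symbol leaves contributes 1 transition (1 symbol, 0 ε).
  zy — 3 transitions (2 symbol, 1 ε)
  zy ∪ y — 8 transitions (3 symbol, 5 ε)
  (zy ∪ y)+ — 11 transitions (3 symbol, 8 ε)
  (zy ∪ y)+y — 13 transitions (4 symbol, 9 ε)
  ((zy ∪ y)+y)* — 17 transitions (4 symbol, 13 ε)
  ((zy ∪ y)+y)* ∪ y — 22 transitions (5 symbol, 17 ε)

22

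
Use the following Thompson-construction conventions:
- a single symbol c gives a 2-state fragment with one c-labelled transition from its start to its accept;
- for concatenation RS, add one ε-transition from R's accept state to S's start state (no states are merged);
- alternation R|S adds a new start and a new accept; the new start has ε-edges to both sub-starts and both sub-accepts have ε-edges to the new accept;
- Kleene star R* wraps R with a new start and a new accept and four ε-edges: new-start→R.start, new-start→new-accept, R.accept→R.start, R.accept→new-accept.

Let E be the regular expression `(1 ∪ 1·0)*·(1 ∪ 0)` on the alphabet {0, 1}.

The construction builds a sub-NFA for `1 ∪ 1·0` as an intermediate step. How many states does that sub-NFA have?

Fragment for `1 ∪ 1·0`:
Each of the 3 symbol leaves contributes a 2-state fragment.
  1·0 — 4 states
  1 ∪ 1·0 — 8 states

8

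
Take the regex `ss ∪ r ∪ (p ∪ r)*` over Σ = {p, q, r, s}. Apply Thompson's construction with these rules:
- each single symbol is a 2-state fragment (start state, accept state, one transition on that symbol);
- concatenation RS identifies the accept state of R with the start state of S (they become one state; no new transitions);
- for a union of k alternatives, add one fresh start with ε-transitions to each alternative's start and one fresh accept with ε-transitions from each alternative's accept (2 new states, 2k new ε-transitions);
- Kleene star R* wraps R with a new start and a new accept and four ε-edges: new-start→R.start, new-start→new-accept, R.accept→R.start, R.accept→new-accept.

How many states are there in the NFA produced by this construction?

15

Per subexpression:
Each of the 5 symbol leaves contributes a 2-state fragment.
  ss — 3 states
  p ∪ r — 6 states
  (p ∪ r)* — 8 states
  ss ∪ r ∪ (p ∪ r)* — 15 states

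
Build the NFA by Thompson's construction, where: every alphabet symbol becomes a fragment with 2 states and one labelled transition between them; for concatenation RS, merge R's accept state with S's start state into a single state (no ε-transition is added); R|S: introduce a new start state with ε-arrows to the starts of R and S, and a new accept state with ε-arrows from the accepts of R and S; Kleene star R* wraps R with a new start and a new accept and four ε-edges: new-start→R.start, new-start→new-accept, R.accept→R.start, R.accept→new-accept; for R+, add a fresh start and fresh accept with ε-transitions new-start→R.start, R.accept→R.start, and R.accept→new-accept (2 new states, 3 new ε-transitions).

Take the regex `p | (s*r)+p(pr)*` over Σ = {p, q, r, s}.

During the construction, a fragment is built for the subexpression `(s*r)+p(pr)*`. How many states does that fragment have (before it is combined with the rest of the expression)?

12

Fragment for `(s*r)+p(pr)*`:
Each of the 5 symbol leaves contributes a 2-state fragment.
  s* — 4 states
  s*r — 5 states
  (s*r)+ — 7 states
  pr — 3 states
  (pr)* — 5 states
  (s*r)+p(pr)* — 12 states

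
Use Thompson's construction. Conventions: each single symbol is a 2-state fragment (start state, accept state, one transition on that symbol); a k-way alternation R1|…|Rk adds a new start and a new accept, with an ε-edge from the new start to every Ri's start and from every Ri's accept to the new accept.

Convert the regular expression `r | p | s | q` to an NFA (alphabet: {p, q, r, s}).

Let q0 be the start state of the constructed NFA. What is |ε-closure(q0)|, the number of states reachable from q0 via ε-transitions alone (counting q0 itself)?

Work bottom-up. For each fragment F, track |ε-closure(F.start)| and whether F's accept lies in that closure (i.e. whether F accepts ε). A single-symbol fragment has closure size 1 and does not accept ε.
  r | p | s | q — new start ε-reaches every alternative's start; none of them accept ε, so the new accept is not reached: |ε-closure| = 1 + 1 + 1 + 1 + 1 = 5

5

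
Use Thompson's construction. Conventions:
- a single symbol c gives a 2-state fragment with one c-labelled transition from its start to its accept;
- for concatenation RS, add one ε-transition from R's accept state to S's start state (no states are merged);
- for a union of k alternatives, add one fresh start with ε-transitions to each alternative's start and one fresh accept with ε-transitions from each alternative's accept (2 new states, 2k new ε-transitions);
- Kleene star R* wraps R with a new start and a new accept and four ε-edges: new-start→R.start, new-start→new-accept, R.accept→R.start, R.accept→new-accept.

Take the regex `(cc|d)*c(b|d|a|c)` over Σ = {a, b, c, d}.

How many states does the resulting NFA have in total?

By structural recursion:
Each of the 8 symbol leaves contributes a 2-state fragment.
  cc — 4 states
  cc|d — 8 states
  (cc|d)* — 10 states
  b|d|a|c — 10 states
  (cc|d)*c(b|d|a|c) — 22 states

22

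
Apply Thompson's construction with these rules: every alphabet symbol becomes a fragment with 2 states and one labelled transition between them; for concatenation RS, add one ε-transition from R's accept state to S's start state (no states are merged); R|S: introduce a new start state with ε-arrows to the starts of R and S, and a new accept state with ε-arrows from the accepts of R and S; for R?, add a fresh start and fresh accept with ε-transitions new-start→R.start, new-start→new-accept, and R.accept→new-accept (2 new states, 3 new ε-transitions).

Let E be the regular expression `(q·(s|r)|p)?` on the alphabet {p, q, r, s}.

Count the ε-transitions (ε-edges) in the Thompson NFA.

12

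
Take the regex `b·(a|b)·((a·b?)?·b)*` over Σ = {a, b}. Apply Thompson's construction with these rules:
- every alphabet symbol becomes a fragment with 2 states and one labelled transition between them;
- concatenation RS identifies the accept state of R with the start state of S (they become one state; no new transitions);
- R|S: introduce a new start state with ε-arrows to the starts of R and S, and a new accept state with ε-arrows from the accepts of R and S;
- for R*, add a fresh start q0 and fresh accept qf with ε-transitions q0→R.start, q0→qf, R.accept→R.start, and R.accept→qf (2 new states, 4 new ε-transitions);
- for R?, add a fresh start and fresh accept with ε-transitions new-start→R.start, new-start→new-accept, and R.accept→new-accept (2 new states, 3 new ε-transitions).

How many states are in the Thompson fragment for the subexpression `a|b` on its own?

6

Fragment for `a|b`:
Each of the 2 symbol leaves contributes a 2-state fragment.
  a|b = 6 states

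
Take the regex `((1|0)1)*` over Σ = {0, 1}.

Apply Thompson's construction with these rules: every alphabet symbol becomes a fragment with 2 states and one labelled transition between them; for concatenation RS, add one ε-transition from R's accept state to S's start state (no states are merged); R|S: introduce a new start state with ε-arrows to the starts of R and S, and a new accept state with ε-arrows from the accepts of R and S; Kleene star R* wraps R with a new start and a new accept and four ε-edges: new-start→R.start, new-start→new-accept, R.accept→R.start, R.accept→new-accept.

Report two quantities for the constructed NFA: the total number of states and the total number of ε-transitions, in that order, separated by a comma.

10, 9

Per subexpression:
Each of the 3 symbol leaves contributes 2 states and 0 ε-transitions.
  1|0 → 6 states, 4 ε-transitions
  (1|0)1 → 8 states, 5 ε-transitions
  ((1|0)1)* → 10 states, 9 ε-transitions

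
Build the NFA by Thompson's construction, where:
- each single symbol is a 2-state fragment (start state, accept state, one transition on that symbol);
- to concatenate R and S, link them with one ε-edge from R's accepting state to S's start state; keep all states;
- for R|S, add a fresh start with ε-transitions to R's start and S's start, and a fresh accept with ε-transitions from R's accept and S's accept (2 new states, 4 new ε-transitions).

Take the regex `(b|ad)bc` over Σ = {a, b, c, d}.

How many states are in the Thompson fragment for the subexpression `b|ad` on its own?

8

Fragment for `b|ad`:
Each of the 3 symbol leaves contributes a 2-state fragment.
  ad — 4 states
  b|ad — 8 states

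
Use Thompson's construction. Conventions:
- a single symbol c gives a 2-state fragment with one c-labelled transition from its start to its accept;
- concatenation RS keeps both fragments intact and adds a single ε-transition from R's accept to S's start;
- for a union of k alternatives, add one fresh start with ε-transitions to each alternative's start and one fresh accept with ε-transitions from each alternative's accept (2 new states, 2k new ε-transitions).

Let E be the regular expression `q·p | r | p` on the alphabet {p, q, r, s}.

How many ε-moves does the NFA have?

7

By structural recursion:
Each of the 4 symbol leaves contributes 0 ε-transitions.
  q·p = 1 ε-transition
  q·p | r | p = 7 ε-transitions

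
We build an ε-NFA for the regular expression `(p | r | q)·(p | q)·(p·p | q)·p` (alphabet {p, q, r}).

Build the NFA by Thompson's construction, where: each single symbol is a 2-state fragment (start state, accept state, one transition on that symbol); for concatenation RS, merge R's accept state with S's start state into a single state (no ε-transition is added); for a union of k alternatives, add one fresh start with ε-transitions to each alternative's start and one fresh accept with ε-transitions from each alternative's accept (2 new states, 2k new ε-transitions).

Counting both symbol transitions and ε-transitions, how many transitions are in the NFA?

23

By structural recursion:
Each of the 9 symbol leaves contributes 1 transition (1 symbol, 0 ε).
  p | r | q → 9 transitions (3 symbol, 6 ε)
  p | q → 6 transitions (2 symbol, 4 ε)
  p·p → 2 transitions (2 symbol, 0 ε)
  p·p | q → 7 transitions (3 symbol, 4 ε)
  (p | r | q)·(p | q)·(p·p | q)·p → 23 transitions (9 symbol, 14 ε)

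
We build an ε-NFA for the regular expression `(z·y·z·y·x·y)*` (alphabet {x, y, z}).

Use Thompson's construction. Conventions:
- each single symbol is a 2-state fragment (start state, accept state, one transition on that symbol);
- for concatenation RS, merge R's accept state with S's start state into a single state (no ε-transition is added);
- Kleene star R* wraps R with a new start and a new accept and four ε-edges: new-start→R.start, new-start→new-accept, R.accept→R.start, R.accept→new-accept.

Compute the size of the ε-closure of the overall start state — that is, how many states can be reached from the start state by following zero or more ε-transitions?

3

Work bottom-up. For each fragment F, track |ε-closure(F.start)| and whether F's accept lies in that closure (i.e. whether F accepts ε). A single-symbol fragment has closure size 1 and does not accept ε.
  z·y·z·y·x·y : same as the first factor's closure: |closure| = 1
  (z·y·z·y·x·y)* : new start has ε-edges to the inner start and to the new accept, so |closure| = 2 + 1 = 3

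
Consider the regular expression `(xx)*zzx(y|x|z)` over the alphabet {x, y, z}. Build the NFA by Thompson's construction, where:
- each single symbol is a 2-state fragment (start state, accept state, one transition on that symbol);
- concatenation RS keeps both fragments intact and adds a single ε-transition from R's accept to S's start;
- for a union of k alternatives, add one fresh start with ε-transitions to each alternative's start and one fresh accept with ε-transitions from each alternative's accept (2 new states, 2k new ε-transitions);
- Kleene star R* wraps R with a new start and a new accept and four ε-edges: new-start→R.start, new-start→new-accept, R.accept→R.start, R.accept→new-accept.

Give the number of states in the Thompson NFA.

20

Building bottom-up:
Each of the 8 symbol leaves contributes a 2-state fragment.
  xx — 4 states
  (xx)* — 6 states
  y|x|z — 8 states
  (xx)*zzx(y|x|z) — 20 states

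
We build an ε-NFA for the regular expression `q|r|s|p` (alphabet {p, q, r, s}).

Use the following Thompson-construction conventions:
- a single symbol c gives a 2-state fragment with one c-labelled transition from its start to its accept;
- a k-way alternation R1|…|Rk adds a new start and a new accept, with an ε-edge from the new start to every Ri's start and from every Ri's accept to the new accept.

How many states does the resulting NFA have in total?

Building bottom-up:
Each of the 4 symbol leaves contributes a 2-state fragment.
  q|r|s|p = 10 states

10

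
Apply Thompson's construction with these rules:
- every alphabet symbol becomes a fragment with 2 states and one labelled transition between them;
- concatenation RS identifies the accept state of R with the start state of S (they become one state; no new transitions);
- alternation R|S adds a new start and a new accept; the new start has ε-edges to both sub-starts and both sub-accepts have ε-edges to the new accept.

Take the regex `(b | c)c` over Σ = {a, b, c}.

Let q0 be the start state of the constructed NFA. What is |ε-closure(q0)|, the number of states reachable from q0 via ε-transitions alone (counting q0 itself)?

3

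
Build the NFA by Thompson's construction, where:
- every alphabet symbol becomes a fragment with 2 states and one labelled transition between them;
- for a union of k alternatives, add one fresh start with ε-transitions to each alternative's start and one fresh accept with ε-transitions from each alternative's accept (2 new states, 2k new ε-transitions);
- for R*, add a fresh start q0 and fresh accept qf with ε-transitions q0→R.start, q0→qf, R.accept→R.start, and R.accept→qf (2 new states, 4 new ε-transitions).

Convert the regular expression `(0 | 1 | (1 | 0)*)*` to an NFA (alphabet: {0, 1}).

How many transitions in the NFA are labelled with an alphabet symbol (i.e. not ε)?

4

Recursing over subexpressions:
Each of the 4 symbol leaves contributes exactly 1 symbol transition.
  1 | 0 : 2 symbol transitions
  (1 | 0)* : 2 symbol transitions
  0 | 1 | (1 | 0)* : 4 symbol transitions
  (0 | 1 | (1 | 0)*)* : 4 symbol transitions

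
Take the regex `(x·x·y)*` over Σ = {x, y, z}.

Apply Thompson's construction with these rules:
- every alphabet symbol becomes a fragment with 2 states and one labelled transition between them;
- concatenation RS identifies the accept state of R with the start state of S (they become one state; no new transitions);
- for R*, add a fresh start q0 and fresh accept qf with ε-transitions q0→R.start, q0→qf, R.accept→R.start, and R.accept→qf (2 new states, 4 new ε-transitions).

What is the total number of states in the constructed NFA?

Per subexpression:
Each of the 3 symbol leaves contributes a 2-state fragment.
  x·x·y : 4 states
  (x·x·y)* : 6 states

6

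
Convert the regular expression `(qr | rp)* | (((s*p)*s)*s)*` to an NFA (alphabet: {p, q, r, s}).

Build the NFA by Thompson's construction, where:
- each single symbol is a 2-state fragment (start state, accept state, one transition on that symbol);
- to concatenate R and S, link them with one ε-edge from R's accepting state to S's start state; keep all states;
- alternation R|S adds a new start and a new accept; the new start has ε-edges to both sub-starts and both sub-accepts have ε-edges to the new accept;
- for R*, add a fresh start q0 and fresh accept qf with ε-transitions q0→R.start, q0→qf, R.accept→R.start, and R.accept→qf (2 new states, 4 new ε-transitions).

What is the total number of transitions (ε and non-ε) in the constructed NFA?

41

Bottom-up over the parse tree:
Each of the 8 symbol leaves contributes 1 transition (1 symbol, 0 ε).
  qr → 3 transitions (2 symbol, 1 ε)
  rp → 3 transitions (2 symbol, 1 ε)
  qr | rp → 10 transitions (4 symbol, 6 ε)
  (qr | rp)* → 14 transitions (4 symbol, 10 ε)
  s* → 5 transitions (1 symbol, 4 ε)
  s*p → 7 transitions (2 symbol, 5 ε)
  (s*p)* → 11 transitions (2 symbol, 9 ε)
  (s*p)*s → 13 transitions (3 symbol, 10 ε)
  ((s*p)*s)* → 17 transitions (3 symbol, 14 ε)
  ((s*p)*s)*s → 19 transitions (4 symbol, 15 ε)
  (((s*p)*s)*s)* → 23 transitions (4 symbol, 19 ε)
  (qr | rp)* | (((s*p)*s)*s)* → 41 transitions (8 symbol, 33 ε)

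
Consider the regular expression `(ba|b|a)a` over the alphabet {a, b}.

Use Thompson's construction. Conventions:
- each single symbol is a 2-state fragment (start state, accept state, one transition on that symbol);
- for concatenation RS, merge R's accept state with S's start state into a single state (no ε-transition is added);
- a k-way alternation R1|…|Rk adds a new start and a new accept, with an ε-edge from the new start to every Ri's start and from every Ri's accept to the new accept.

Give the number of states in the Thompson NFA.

10

Recursing over subexpressions:
Each of the 5 symbol leaves contributes a 2-state fragment.
  ba → 3 states
  ba|b|a → 9 states
  (ba|b|a)a → 10 states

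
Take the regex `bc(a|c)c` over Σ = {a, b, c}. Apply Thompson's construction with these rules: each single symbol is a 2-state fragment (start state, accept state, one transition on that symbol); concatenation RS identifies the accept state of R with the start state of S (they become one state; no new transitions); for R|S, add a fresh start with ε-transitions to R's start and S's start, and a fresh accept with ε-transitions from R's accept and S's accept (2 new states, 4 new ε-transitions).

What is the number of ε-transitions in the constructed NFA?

4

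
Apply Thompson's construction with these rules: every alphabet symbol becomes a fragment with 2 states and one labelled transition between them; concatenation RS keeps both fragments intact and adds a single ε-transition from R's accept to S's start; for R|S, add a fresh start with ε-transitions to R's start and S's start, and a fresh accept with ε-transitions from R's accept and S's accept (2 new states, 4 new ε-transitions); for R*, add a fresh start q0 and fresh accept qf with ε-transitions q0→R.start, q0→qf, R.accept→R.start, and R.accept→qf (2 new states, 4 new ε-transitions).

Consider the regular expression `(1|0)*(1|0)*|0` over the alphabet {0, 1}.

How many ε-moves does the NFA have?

21

Per subexpression:
Each of the 5 symbol leaves contributes 0 ε-transitions.
  1|0 → 4 ε-transitions
  (1|0)* → 8 ε-transitions
  1|0 → 4 ε-transitions
  (1|0)* → 8 ε-transitions
  (1|0)*(1|0)* → 17 ε-transitions
  (1|0)*(1|0)*|0 → 21 ε-transitions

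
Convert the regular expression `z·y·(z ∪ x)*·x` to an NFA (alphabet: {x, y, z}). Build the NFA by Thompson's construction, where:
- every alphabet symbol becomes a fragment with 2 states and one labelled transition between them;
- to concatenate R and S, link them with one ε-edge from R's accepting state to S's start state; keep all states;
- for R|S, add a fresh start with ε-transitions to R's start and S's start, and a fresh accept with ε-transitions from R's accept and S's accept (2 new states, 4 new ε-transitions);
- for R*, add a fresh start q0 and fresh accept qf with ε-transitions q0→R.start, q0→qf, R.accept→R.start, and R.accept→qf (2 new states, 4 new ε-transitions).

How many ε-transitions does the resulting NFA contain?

11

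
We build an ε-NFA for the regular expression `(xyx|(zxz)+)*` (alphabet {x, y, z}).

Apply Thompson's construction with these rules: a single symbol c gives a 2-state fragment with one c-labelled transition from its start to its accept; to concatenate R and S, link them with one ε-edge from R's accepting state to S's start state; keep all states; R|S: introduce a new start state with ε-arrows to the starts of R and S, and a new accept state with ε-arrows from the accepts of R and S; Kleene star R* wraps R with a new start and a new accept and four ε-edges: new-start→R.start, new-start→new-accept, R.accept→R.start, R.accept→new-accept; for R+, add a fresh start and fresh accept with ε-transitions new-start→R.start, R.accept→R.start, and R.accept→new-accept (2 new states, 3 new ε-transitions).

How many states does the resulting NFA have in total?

Bottom-up over the parse tree:
Each of the 6 symbol leaves contributes a 2-state fragment.
  xyx → 6 states
  zxz → 6 states
  (zxz)+ → 8 states
  xyx|(zxz)+ → 16 states
  (xyx|(zxz)+)* → 18 states

18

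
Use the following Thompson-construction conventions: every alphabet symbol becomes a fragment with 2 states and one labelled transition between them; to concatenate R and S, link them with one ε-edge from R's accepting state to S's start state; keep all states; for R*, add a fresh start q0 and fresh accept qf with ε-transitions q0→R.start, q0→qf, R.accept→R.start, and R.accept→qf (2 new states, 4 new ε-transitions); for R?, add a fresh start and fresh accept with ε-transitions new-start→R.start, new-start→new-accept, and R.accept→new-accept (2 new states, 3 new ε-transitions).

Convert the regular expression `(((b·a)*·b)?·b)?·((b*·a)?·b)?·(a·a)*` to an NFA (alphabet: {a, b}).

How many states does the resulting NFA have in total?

By structural recursion:
Each of the 9 symbol leaves contributes a 2-state fragment.
  b·a = 4 states
  (b·a)* = 6 states
  (b·a)*·b = 8 states
  ((b·a)*·b)? = 10 states
  ((b·a)*·b)?·b = 12 states
  (((b·a)*·b)?·b)? = 14 states
  b* = 4 states
  b*·a = 6 states
  (b*·a)? = 8 states
  (b*·a)?·b = 10 states
  ((b*·a)?·b)? = 12 states
  a·a = 4 states
  (a·a)* = 6 states
  (((b·a)*·b)?·b)?·((b*·a)?·b)?·(a·a)* = 32 states

32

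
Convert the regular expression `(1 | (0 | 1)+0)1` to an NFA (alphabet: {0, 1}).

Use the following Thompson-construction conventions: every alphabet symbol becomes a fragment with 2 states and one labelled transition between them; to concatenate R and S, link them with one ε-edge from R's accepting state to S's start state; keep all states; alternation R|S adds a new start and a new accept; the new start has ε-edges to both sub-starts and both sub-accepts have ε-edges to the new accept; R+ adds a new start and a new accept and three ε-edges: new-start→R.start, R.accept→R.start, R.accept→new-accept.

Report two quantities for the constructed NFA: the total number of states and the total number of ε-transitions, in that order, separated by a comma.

16, 13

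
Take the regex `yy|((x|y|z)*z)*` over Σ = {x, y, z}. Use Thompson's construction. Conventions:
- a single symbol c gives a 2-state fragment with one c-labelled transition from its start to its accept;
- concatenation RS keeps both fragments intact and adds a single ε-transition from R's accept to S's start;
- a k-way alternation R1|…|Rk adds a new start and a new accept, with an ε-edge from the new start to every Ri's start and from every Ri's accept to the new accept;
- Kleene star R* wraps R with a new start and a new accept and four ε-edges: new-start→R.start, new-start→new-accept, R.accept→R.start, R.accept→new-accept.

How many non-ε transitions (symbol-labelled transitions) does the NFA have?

6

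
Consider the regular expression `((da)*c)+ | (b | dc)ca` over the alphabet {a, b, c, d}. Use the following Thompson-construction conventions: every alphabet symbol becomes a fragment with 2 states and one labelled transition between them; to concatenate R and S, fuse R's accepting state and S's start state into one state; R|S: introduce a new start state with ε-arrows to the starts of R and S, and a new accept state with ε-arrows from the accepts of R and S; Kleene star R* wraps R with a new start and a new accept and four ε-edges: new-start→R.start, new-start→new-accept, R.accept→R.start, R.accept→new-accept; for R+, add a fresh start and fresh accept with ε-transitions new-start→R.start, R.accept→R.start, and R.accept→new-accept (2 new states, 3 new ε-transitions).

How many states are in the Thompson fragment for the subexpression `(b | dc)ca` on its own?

9

Fragment for `(b | dc)ca`:
Each of the 5 symbol leaves contributes a 2-state fragment.
  dc : 3 states
  b | dc : 7 states
  (b | dc)ca : 9 states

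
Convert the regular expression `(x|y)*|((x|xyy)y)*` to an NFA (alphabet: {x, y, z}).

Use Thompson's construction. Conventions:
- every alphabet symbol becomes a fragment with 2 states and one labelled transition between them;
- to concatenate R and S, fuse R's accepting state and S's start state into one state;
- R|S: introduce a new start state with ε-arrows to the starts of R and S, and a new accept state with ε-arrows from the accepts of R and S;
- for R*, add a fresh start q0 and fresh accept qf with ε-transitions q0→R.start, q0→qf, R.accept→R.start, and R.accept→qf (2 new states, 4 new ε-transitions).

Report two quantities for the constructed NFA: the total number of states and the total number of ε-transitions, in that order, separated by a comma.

21, 20

Building bottom-up:
Each of the 7 symbol leaves contributes 2 states and 0 ε-transitions.
  x|y → 6 states, 4 ε-transitions
  (x|y)* → 8 states, 8 ε-transitions
  xyy → 4 states, 0 ε-transitions
  x|xyy → 8 states, 4 ε-transitions
  (x|xyy)y → 9 states, 4 ε-transitions
  ((x|xyy)y)* → 11 states, 8 ε-transitions
  (x|y)*|((x|xyy)y)* → 21 states, 20 ε-transitions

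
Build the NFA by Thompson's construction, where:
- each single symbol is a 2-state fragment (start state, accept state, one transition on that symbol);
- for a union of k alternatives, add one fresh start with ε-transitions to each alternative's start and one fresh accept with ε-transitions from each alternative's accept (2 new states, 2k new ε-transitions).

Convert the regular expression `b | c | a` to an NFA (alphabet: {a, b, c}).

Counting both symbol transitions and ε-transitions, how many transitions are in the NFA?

Bottom-up over the parse tree:
Each of the 3 symbol leaves contributes 1 transition (1 symbol, 0 ε).
  b | c | a : 9 transitions (3 symbol, 6 ε)

9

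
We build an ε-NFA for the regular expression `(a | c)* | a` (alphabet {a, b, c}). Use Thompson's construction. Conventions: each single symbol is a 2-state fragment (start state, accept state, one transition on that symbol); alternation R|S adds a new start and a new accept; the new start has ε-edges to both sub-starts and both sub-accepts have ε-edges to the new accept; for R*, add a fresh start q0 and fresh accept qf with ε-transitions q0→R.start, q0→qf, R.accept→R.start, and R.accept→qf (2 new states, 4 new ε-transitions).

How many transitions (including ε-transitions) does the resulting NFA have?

15

Per subexpression:
Each of the 3 symbol leaves contributes 1 transition (1 symbol, 0 ε).
  a | c → 6 transitions (2 symbol, 4 ε)
  (a | c)* → 10 transitions (2 symbol, 8 ε)
  (a | c)* | a → 15 transitions (3 symbol, 12 ε)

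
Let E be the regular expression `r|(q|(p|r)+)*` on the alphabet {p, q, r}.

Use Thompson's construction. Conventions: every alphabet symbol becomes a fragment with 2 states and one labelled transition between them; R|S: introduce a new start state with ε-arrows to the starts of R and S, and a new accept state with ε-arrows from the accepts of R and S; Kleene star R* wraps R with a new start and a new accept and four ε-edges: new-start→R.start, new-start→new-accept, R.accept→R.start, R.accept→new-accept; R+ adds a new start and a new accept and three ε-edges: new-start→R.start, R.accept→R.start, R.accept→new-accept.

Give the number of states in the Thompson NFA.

By structural recursion:
Each of the 4 symbol leaves contributes a 2-state fragment.
  p|r : 6 states
  (p|r)+ : 8 states
  q|(p|r)+ : 12 states
  (q|(p|r)+)* : 14 states
  r|(q|(p|r)+)* : 18 states

18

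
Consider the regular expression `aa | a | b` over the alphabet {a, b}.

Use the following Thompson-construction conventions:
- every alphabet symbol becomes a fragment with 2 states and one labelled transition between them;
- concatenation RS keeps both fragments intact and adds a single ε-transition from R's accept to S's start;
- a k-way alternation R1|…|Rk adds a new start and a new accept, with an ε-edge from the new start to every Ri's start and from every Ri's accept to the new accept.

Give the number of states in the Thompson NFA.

10

Recursing over subexpressions:
Each of the 4 symbol leaves contributes a 2-state fragment.
  aa = 4 states
  aa | a | b = 10 states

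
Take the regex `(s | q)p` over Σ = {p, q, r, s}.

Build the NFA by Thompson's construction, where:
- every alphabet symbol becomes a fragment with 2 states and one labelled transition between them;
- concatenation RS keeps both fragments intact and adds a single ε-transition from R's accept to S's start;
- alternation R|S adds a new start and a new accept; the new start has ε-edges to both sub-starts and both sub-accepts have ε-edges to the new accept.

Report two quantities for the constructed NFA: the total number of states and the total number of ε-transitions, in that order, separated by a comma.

8, 5

Bottom-up over the parse tree:
Each of the 3 symbol leaves contributes 2 states and 0 ε-transitions.
  s | q = 6 states, 4 ε-transitions
  (s | q)p = 8 states, 5 ε-transitions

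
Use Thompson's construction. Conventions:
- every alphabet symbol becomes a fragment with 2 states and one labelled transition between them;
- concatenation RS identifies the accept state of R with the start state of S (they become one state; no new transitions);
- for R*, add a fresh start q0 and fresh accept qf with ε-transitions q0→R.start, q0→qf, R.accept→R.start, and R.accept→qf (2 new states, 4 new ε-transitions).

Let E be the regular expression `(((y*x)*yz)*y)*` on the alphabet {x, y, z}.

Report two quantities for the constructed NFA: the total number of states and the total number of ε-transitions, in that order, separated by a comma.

14, 16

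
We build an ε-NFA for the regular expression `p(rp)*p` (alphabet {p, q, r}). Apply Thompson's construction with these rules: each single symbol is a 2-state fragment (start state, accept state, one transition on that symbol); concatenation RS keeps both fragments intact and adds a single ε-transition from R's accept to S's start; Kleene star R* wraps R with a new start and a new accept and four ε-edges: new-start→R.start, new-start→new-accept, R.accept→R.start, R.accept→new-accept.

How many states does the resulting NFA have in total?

Recursing over subexpressions:
Each of the 4 symbol leaves contributes a 2-state fragment.
  rp — 4 states
  (rp)* — 6 states
  p(rp)*p — 10 states

10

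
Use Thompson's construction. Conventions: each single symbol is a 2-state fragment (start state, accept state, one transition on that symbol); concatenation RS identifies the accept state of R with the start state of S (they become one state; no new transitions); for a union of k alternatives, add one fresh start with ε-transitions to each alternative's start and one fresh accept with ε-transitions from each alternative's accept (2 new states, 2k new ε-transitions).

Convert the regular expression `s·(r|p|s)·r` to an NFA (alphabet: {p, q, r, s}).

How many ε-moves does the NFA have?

6

By structural recursion:
Each of the 5 symbol leaves contributes 0 ε-transitions.
  r|p|s → 6 ε-transitions
  s·(r|p|s)·r → 6 ε-transitions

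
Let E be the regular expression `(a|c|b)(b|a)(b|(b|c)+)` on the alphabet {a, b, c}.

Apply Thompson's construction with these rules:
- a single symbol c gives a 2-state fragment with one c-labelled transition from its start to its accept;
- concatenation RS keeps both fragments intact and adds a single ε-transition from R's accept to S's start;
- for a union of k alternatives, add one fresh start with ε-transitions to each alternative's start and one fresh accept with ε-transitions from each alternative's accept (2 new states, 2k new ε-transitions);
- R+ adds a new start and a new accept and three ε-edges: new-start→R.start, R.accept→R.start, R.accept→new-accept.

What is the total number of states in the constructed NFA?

26

Recursing over subexpressions:
Each of the 8 symbol leaves contributes a 2-state fragment.
  a|c|b : 8 states
  b|a : 6 states
  b|c : 6 states
  (b|c)+ : 8 states
  b|(b|c)+ : 12 states
  (a|c|b)(b|a)(b|(b|c)+) : 26 states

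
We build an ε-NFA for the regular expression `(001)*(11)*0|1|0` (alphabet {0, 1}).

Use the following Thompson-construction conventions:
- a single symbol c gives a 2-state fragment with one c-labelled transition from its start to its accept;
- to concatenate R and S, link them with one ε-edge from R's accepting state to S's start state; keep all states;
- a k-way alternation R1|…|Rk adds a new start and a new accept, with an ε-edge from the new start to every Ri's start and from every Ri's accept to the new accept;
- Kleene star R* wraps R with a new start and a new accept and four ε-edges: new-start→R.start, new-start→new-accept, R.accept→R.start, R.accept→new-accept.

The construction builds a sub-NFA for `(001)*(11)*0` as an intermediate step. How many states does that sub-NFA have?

Fragment for `(001)*(11)*0`:
Each of the 6 symbol leaves contributes a 2-state fragment.
  001 → 6 states
  (001)* → 8 states
  11 → 4 states
  (11)* → 6 states
  (001)*(11)*0 → 16 states

16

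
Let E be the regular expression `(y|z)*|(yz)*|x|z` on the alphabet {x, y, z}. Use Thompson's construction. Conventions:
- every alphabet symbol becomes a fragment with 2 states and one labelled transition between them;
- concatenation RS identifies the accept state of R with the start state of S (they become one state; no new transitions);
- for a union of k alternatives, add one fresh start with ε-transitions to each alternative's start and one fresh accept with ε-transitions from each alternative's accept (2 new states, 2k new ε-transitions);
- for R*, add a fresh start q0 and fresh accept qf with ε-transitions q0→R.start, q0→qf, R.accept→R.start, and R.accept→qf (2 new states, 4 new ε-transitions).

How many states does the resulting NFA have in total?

19

Bottom-up over the parse tree:
Each of the 6 symbol leaves contributes a 2-state fragment.
  y|z — 6 states
  (y|z)* — 8 states
  yz — 3 states
  (yz)* — 5 states
  (y|z)*|(yz)*|x|z — 19 states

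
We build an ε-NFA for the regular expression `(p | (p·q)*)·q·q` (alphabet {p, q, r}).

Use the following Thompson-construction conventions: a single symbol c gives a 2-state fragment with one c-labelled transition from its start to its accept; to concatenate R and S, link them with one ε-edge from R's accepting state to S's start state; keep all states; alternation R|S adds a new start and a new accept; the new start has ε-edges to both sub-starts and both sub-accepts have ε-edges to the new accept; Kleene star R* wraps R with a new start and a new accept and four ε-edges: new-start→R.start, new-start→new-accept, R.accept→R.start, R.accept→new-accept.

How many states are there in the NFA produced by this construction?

14

Bottom-up over the parse tree:
Each of the 5 symbol leaves contributes a 2-state fragment.
  p·q = 4 states
  (p·q)* = 6 states
  p | (p·q)* = 10 states
  (p | (p·q)*)·q·q = 14 states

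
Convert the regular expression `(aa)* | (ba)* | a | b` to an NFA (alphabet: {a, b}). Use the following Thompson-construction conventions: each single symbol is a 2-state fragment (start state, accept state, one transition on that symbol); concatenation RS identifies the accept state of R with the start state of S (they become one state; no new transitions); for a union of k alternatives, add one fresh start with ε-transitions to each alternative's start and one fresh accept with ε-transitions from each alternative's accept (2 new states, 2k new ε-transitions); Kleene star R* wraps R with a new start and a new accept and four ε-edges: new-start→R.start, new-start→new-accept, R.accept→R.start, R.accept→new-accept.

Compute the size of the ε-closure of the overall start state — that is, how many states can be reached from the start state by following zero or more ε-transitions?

10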